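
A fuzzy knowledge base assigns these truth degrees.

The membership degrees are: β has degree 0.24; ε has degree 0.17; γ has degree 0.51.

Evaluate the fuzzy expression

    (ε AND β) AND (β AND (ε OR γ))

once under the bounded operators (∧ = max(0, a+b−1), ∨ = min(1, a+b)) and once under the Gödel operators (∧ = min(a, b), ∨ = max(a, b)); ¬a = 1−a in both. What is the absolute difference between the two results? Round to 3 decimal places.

0.170

Under bounded:
  ε AND β = max(0, a+b−1) on (0.17, 0.24) = 0.00
  ε OR γ = min(1, a+b) on (0.17, 0.51) = 0.68
  β AND (ε OR γ) = max(0, a+b−1) on (0.24, 0.68) = 0.00
  (ε AND β) AND (β AND (ε OR γ)) = max(0, a+b−1) on (0.00, 0.00) = 0.00
  → value = 0.0000
Under Gödel:
  ε AND β = min(a, b) on (0.17, 0.24) = 0.17
  ε OR γ = max(a, b) on (0.17, 0.51) = 0.51
  β AND (ε OR γ) = min(a, b) on (0.24, 0.51) = 0.24
  (ε AND β) AND (β AND (ε OR γ)) = min(a, b) on (0.17, 0.24) = 0.17
  → value = 0.1700
|0.0000 − 0.1700| = 0.170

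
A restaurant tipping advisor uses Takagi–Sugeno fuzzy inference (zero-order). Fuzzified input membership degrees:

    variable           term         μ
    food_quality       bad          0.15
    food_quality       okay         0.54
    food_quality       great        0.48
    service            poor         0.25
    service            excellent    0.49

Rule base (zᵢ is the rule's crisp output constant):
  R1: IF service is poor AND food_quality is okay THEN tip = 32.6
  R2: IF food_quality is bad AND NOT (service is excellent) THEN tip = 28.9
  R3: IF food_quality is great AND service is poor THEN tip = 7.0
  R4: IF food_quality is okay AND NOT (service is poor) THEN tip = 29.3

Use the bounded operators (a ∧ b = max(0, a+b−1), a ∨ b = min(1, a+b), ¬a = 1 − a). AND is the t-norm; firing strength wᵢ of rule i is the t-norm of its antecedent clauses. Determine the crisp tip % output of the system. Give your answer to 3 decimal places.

29.300

R1 (z=32.6): poor=0.25, okay=0.54; AND[max(0, a+b−1)] → w = 0.00
R2 (z=28.9): bad=0.15, ¬excellent=1−0.49=0.51; AND[max(0, a+b−1)] → w = 0.00
R3 (z=7.0): great=0.48, poor=0.25; AND[max(0, a+b−1)] → w = 0.00
R4 (z=29.3): okay=0.54, ¬poor=1−0.25=0.75; AND[max(0, a+b−1)] → w = 0.29
Weighted average = (0.00·32.6 + 0.00·28.9 + 0.00·7.0 + 0.29·29.3) / (0.00 + 0.00 + 0.00 + 0.29)
  = 8.4970 / 0.2900 = 29.300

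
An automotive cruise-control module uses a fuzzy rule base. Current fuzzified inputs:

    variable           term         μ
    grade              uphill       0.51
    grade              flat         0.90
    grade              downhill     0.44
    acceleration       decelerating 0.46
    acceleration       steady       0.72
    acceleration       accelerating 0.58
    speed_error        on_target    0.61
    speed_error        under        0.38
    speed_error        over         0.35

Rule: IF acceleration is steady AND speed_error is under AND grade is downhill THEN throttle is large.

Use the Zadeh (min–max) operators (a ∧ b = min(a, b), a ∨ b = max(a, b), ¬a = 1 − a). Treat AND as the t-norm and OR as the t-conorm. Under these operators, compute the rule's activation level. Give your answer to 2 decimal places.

0.38

firing strength: steady=0.72, under=0.38, downhill=0.44; AND[min(a, b)] → w = 0.38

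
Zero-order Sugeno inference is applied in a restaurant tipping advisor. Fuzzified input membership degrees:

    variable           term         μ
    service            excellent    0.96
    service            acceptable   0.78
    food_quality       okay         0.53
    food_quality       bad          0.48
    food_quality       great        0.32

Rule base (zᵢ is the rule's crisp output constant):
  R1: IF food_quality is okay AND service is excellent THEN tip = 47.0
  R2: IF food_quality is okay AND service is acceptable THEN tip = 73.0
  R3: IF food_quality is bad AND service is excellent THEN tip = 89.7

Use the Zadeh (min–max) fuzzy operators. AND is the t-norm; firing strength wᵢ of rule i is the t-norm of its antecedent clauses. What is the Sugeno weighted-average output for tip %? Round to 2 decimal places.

R1 (z=47.0): okay=0.53, excellent=0.96; AND[min(a, b)] → w = 0.53
R2 (z=73.0): okay=0.53, acceptable=0.78; AND[min(a, b)] → w = 0.53
R3 (z=89.7): bad=0.48, excellent=0.96; AND[min(a, b)] → w = 0.48
Weighted average = (0.53·47.0 + 0.53·73.0 + 0.48·89.7) / (0.53 + 0.53 + 0.48)
  = 106.6560 / 1.5400 = 69.26

69.26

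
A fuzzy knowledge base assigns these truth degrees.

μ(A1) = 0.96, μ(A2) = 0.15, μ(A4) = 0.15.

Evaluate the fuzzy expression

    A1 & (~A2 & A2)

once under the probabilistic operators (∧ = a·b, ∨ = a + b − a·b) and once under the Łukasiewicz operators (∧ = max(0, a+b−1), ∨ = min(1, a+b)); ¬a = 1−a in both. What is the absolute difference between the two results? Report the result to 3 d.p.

0.122

Under probabilistic:
  ~A2 = 1 − 0.1500 = 0.8500
  ~A2 & A2 = a·b on (0.8500, 0.1500) = 0.1275
  A1 & (~A2 & A2) = a·b on (0.9600, 0.1275) = 0.1224
  → value = 0.1224
Under Łukasiewicz:
  ~A2 = 1 − 0.15 = 0.85
  ~A2 & A2 = max(0, a+b−1) on (0.85, 0.15) = 0.00
  A1 & (~A2 & A2) = max(0, a+b−1) on (0.96, 0.00) = 0.00
  → value = 0.0000
|0.1224 − 0.0000| = 0.122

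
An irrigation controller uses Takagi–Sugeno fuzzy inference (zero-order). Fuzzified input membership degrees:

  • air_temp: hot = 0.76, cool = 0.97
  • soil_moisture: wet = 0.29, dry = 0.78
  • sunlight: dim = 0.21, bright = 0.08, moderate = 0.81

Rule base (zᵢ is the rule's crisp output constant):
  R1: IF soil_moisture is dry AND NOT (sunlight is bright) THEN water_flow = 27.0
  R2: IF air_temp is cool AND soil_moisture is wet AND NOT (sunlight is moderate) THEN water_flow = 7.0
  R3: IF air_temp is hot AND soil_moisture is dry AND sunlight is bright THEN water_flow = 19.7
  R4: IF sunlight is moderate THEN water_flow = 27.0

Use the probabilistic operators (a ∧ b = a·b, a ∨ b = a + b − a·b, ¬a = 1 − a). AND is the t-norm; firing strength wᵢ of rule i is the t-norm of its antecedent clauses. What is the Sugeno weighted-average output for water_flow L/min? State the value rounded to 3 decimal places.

26.131

R1 (z=27.0): dry=0.78, ¬bright=1−0.08=0.92; AND[a·b] → w = 0.7176
R2 (z=7.0): cool=0.97, wet=0.29, ¬moderate=1−0.81=0.19; AND[a·b] → w = 0.0534
R3 (z=19.7): hot=0.76, dry=0.78, bright=0.08; AND[a·b] → w = 0.0474
R4 (z=27.0): moderate=0.81 → w = 0.8100
Weighted average = (0.7176·27.0 + 0.0534·7.0 + 0.0474·19.7 + 0.8100·27.0) / (0.7176 + 0.0534 + 0.0474 + 0.8100)
  = 42.5536 / 1.6285 = 26.131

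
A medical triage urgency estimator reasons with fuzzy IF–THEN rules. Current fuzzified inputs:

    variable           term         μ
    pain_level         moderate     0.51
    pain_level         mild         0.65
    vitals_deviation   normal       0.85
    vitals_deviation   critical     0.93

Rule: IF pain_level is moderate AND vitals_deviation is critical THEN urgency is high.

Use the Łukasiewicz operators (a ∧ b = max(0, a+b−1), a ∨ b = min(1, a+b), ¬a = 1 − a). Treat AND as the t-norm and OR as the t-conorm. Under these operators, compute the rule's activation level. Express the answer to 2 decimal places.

firing strength: moderate=0.51, critical=0.93; AND[max(0, a+b−1)] → w = 0.44

0.44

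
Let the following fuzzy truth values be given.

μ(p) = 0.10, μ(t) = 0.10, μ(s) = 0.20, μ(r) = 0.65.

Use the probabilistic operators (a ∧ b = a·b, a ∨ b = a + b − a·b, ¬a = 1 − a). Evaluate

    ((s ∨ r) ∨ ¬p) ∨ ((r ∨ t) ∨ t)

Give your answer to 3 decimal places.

s ∨ r = a + b − a·b on (0.2000, 0.6500) = 0.7200
¬p = 1 − 0.1000 = 0.9000
(s ∨ r) ∨ ¬p = a + b − a·b on (0.7200, 0.9000) = 0.9720
r ∨ t = a + b − a·b on (0.6500, 0.1000) = 0.6850
(r ∨ t) ∨ t = a + b − a·b on (0.6850, 0.1000) = 0.7165
((s ∨ r) ∨ ¬p) ∨ ((r ∨ t) ∨ t) = a + b − a·b on (0.9720, 0.7165) = 0.9921

0.992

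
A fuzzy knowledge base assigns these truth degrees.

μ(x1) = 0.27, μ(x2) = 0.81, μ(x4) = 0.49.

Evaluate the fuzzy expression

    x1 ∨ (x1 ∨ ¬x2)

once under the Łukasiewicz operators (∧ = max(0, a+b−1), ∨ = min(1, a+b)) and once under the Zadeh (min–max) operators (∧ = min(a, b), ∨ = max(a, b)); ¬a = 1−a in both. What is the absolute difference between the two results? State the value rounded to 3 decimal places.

0.460

Under Łukasiewicz:
  ¬x2 = 1 − 0.81 = 0.19
  x1 ∨ ¬x2 = min(1, a+b) on (0.27, 0.19) = 0.46
  x1 ∨ (x1 ∨ ¬x2) = min(1, a+b) on (0.27, 0.46) = 0.73
  → value = 0.7300
Under Zadeh (min–max):
  ¬x2 = 1 − 0.81 = 0.19
  x1 ∨ ¬x2 = max(a, b) on (0.27, 0.19) = 0.27
  x1 ∨ (x1 ∨ ¬x2) = max(a, b) on (0.27, 0.27) = 0.27
  → value = 0.2700
|0.7300 − 0.2700| = 0.460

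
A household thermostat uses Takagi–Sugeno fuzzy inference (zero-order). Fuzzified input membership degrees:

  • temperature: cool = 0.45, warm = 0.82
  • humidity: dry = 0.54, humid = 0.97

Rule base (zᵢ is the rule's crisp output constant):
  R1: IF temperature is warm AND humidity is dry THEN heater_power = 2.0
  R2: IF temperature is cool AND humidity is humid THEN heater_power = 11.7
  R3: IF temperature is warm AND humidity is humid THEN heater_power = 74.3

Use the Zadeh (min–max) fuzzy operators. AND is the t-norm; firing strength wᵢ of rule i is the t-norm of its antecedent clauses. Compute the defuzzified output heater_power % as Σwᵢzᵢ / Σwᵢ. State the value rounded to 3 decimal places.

37.166

R1 (z=2.0): warm=0.82, dry=0.54; AND[min(a, b)] → w = 0.54
R2 (z=11.7): cool=0.45, humid=0.97; AND[min(a, b)] → w = 0.45
R3 (z=74.3): warm=0.82, humid=0.97; AND[min(a, b)] → w = 0.82
Weighted average = (0.54·2.0 + 0.45·11.7 + 0.82·74.3) / (0.54 + 0.45 + 0.82)
  = 67.2710 / 1.8100 = 37.166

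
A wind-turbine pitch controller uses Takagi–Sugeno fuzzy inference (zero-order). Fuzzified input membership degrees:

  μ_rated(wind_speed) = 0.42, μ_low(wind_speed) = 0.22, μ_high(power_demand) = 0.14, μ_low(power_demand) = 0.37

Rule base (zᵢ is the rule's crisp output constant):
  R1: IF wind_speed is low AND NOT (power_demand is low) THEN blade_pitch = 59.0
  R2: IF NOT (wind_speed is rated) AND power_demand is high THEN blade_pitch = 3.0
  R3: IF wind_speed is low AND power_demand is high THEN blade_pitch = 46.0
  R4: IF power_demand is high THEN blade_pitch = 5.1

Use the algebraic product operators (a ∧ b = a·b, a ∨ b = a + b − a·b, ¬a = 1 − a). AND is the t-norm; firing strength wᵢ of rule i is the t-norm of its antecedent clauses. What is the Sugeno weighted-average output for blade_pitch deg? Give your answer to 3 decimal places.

27.014

R1 (z=59.0): low=0.22, ¬low=1−0.37=0.63; AND[a·b] → w = 0.1386
R2 (z=3.0): ¬rated=1−0.42=0.58, high=0.14; AND[a·b] → w = 0.0812
R3 (z=46.0): low=0.22, high=0.14; AND[a·b] → w = 0.0308
R4 (z=5.1): high=0.14 → w = 0.1400
Weighted average = (0.1386·59.0 + 0.0812·3.0 + 0.0308·46.0 + 0.1400·5.1) / (0.1386 + 0.0812 + 0.0308 + 0.1400)
  = 10.5518 / 0.3906 = 27.014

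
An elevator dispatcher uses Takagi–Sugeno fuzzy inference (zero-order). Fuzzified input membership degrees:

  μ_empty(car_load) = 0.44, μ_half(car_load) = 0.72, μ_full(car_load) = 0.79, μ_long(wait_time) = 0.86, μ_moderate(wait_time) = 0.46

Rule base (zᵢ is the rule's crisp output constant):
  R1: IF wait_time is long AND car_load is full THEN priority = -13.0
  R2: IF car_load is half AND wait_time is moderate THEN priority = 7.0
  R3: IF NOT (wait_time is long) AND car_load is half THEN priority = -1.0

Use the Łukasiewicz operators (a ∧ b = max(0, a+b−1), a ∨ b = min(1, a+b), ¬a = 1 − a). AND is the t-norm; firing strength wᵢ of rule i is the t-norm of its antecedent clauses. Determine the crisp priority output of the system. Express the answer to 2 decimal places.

-8.66

R1 (z=-13.0): long=0.86, full=0.79; AND[max(0, a+b−1)] → w = 0.65
R2 (z=7.0): half=0.72, moderate=0.46; AND[max(0, a+b−1)] → w = 0.18
R3 (z=-1.0): ¬long=1−0.86=0.14, half=0.72; AND[max(0, a+b−1)] → w = 0.00
Weighted average = (0.65·-13.0 + 0.18·7.0 + 0.00·-1.0) / (0.65 + 0.18 + 0.00)
  = -7.1900 / 0.8300 = -8.66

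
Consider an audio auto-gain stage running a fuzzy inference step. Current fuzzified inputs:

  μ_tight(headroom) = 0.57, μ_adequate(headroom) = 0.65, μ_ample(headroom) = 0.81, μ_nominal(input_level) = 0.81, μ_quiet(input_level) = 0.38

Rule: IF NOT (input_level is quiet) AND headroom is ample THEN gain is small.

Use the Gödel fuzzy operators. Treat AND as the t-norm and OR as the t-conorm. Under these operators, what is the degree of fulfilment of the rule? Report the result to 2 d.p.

0.62

firing strength: ¬quiet=1−0.38=0.62, ample=0.81; AND[min(a, b)] → w = 0.62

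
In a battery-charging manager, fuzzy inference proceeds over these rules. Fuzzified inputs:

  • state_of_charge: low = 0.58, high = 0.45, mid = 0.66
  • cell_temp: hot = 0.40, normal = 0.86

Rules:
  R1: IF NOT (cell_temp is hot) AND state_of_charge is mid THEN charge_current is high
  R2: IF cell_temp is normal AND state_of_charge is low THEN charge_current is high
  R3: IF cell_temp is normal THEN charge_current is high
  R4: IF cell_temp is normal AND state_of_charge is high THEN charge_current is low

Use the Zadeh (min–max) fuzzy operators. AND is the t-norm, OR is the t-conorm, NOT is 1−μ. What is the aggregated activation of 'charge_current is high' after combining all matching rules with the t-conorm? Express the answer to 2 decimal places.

R1: ¬hot=1−0.40=0.60, mid=0.66; AND[min(a, b)] → w = 0.60
R2: normal=0.86, low=0.58; AND[min(a, b)] → w = 0.58
R3: normal=0.86 → w = 0.86
R4: normal=0.86, high=0.45; AND[min(a, b)] → w = 0.45
Rules with consequent 'high': {R1, R2, R3} → strengths 0.60, 0.58, 0.86
Aggregate via t-conorm [max(a, b)]: 0.86

0.86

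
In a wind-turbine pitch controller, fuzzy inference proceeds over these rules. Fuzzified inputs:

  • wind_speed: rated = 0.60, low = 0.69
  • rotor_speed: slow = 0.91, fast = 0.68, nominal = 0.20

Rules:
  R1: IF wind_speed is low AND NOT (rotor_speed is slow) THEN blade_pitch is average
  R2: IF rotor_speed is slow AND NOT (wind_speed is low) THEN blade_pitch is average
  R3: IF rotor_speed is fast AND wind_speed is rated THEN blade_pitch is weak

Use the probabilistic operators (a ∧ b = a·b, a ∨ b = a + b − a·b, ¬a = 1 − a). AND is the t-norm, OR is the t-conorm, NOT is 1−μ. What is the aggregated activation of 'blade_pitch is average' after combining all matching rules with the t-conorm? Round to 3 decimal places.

0.327

R1: low=0.69, ¬slow=1−0.91=0.09; AND[a·b] → w = 0.0621
R2: slow=0.91, ¬low=1−0.69=0.31; AND[a·b] → w = 0.2821
R3: fast=0.68, rated=0.60; AND[a·b] → w = 0.4080
Rules with consequent 'average': {R1, R2} → strengths 0.0621, 0.2821
Aggregate via t-conorm [a + b − a·b]: 0.3267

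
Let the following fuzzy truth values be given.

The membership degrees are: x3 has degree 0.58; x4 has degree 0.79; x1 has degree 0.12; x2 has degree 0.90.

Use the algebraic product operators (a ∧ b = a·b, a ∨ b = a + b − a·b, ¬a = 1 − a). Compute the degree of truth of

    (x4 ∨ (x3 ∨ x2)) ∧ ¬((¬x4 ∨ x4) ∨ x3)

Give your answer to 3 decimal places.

x3 ∨ x2 = a + b − a·b on (0.5800, 0.9000) = 0.9580
x4 ∨ (x3 ∨ x2) = a + b − a·b on (0.7900, 0.9580) = 0.9912
¬x4 = 1 − 0.7900 = 0.2100
¬x4 ∨ x4 = a + b − a·b on (0.2100, 0.7900) = 0.8341
(¬x4 ∨ x4) ∨ x3 = a + b − a·b on (0.8341, 0.5800) = 0.9303
¬((¬x4 ∨ x4) ∨ x3) = 1 − 0.9303 = 0.0697
(x4 ∨ (x3 ∨ x2)) ∧ ¬((¬x4 ∨ x4) ∨ x3) = a·b on (0.9912, 0.0697) = 0.0691

0.069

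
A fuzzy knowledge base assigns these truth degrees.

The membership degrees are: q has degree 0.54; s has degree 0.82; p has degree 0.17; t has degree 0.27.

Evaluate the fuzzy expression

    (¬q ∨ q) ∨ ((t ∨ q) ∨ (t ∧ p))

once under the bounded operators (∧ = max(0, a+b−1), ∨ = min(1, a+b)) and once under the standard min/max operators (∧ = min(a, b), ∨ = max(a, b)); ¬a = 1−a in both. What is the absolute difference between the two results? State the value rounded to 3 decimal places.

Under bounded:
  ¬q = 1 − 0.54 = 0.46
  ¬q ∨ q = min(1, a+b) on (0.46, 0.54) = 1.00
  t ∨ q = min(1, a+b) on (0.27, 0.54) = 0.81
  t ∧ p = max(0, a+b−1) on (0.27, 0.17) = 0.00
  (t ∨ q) ∨ (t ∧ p) = min(1, a+b) on (0.81, 0.00) = 0.81
  (¬q ∨ q) ∨ ((t ∨ q) ∨ (t ∧ p)) = min(1, a+b) on (1.00, 0.81) = 1.00
  → value = 1.0000
Under standard min/max:
  ¬q = 1 − 0.54 = 0.46
  ¬q ∨ q = max(a, b) on (0.46, 0.54) = 0.54
  t ∨ q = max(a, b) on (0.27, 0.54) = 0.54
  t ∧ p = min(a, b) on (0.27, 0.17) = 0.17
  (t ∨ q) ∨ (t ∧ p) = max(a, b) on (0.54, 0.17) = 0.54
  (¬q ∨ q) ∨ ((t ∨ q) ∨ (t ∧ p)) = max(a, b) on (0.54, 0.54) = 0.54
  → value = 0.5400
|1.0000 − 0.5400| = 0.460

0.460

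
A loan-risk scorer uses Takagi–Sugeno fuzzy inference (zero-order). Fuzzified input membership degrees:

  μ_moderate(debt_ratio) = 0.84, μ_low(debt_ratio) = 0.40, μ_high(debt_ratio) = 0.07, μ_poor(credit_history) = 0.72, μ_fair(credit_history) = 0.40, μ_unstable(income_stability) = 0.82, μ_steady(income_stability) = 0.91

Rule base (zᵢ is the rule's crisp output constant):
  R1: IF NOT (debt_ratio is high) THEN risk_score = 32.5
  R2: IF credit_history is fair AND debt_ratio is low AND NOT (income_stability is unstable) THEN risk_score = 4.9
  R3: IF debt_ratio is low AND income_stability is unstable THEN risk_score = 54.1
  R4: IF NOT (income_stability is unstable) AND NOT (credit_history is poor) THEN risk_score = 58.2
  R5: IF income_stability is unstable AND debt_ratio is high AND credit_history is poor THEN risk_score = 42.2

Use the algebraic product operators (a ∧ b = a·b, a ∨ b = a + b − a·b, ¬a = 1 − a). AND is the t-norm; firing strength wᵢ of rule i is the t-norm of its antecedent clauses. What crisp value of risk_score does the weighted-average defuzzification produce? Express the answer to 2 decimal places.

38.29

R1 (z=32.5): ¬high=1−0.07=0.93 → w = 0.9300
R2 (z=4.9): fair=0.40, low=0.40, ¬unstable=1−0.82=0.18; AND[a·b] → w = 0.0288
R3 (z=54.1): low=0.40, unstable=0.82; AND[a·b] → w = 0.3280
R4 (z=58.2): ¬unstable=1−0.82=0.18, ¬poor=1−0.72=0.28; AND[a·b] → w = 0.0504
R5 (z=42.2): unstable=0.82, high=0.07, poor=0.72; AND[a·b] → w = 0.0413
Weighted average = (0.9300·32.5 + 0.0288·4.9 + 0.3280·54.1 + 0.0504·58.2 + 0.0413·42.2) / (0.9300 + 0.0288 + 0.3280 + 0.0504 + 0.0413)
  = 52.7882 / 1.3785 = 38.29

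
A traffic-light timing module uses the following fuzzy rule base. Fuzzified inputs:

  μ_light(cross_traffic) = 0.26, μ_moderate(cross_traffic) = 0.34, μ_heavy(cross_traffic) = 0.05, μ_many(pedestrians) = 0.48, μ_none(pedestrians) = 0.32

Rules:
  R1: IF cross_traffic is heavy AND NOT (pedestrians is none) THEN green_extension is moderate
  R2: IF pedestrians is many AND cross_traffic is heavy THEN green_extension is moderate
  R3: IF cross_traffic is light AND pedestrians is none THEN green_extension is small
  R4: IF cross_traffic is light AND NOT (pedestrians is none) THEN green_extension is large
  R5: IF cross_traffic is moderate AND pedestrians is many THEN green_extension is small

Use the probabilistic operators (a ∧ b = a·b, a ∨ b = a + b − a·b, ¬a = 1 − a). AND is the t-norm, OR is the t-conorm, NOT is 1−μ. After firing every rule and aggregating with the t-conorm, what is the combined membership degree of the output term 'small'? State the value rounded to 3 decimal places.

0.233

R1: heavy=0.05, ¬none=1−0.32=0.68; AND[a·b] → w = 0.0340
R2: many=0.48, heavy=0.05; AND[a·b] → w = 0.0240
R3: light=0.26, none=0.32; AND[a·b] → w = 0.0832
R4: light=0.26, ¬none=1−0.32=0.68; AND[a·b] → w = 0.1768
R5: moderate=0.34, many=0.48; AND[a·b] → w = 0.1632
Rules with consequent 'small': {R3, R5} → strengths 0.0832, 0.1632
Aggregate via t-conorm [a + b − a·b]: 0.2328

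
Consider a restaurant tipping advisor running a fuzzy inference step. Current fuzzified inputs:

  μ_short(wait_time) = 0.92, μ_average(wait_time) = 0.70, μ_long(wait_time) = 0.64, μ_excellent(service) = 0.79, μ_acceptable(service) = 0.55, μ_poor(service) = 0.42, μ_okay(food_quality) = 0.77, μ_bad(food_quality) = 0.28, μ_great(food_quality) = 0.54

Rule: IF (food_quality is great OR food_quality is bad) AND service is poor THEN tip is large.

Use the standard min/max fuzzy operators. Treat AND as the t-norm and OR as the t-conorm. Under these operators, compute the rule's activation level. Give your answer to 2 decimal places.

firing strength: (great=0.54 OR bad=0.28) = 0.54; AND[min(a, b)] with poor=0.42 → w = 0.42

0.42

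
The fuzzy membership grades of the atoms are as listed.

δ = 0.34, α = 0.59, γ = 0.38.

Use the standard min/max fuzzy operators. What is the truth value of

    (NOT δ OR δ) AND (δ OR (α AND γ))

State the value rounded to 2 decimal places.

0.38

NOT δ = 1 − 0.34 = 0.66
NOT δ OR δ = max(a, b) on (0.66, 0.34) = 0.66
α AND γ = min(a, b) on (0.59, 0.38) = 0.38
δ OR (α AND γ) = max(a, b) on (0.34, 0.38) = 0.38
(NOT δ OR δ) AND (δ OR (α AND γ)) = min(a, b) on (0.66, 0.38) = 0.38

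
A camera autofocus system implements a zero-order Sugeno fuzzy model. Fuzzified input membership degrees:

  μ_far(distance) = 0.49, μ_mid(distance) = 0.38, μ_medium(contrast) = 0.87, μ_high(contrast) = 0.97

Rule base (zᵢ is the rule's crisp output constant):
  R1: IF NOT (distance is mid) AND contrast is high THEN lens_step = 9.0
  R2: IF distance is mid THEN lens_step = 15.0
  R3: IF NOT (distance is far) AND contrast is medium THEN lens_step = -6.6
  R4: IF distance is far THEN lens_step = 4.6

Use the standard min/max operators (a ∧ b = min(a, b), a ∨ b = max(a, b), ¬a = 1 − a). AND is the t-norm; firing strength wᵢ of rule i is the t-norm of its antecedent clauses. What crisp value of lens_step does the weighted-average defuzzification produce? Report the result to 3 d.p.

R1 (z=9.0): ¬mid=1−0.38=0.62, high=0.97; AND[min(a, b)] → w = 0.62
R2 (z=15.0): mid=0.38 → w = 0.38
R3 (z=-6.6): ¬far=1−0.49=0.51, medium=0.87; AND[min(a, b)] → w = 0.51
R4 (z=4.6): far=0.49 → w = 0.49
Weighted average = (0.62·9.0 + 0.38·15.0 + 0.51·-6.6 + 0.49·4.6) / (0.62 + 0.38 + 0.51 + 0.49)
  = 10.1680 / 2.0000 = 5.084

5.084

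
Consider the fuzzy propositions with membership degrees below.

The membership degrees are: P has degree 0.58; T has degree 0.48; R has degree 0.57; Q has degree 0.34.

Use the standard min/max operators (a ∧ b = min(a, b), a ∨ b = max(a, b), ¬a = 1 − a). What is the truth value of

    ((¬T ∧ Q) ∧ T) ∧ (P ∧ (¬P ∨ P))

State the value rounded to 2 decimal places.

0.34

¬T = 1 − 0.48 = 0.52
¬T ∧ Q = min(a, b) on (0.52, 0.34) = 0.34
(¬T ∧ Q) ∧ T = min(a, b) on (0.34, 0.48) = 0.34
¬P = 1 − 0.58 = 0.42
¬P ∨ P = max(a, b) on (0.42, 0.58) = 0.58
P ∧ (¬P ∨ P) = min(a, b) on (0.58, 0.58) = 0.58
((¬T ∧ Q) ∧ T) ∧ (P ∧ (¬P ∨ P)) = min(a, b) on (0.34, 0.58) = 0.34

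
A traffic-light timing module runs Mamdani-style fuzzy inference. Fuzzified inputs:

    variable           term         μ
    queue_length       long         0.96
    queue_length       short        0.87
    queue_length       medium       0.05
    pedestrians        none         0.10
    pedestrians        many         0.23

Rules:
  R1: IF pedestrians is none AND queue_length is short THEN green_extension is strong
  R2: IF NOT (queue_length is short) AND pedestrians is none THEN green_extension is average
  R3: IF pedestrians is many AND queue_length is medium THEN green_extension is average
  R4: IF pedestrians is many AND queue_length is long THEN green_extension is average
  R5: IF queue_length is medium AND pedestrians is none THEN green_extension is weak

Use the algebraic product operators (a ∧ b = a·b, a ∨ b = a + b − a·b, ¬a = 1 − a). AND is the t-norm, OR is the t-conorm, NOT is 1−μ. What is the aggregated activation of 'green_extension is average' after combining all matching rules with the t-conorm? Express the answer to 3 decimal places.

R1: none=0.10, short=0.87; AND[a·b] → w = 0.0870
R2: ¬short=1−0.87=0.13, none=0.10; AND[a·b] → w = 0.0130
R3: many=0.23, medium=0.05; AND[a·b] → w = 0.0115
R4: many=0.23, long=0.96; AND[a·b] → w = 0.2208
R5: medium=0.05, none=0.10; AND[a·b] → w = 0.0050
Rules with consequent 'average': {R2, R3, R4} → strengths 0.0130, 0.0115, 0.2208
Aggregate via t-conorm [a + b − a·b]: 0.2398

0.240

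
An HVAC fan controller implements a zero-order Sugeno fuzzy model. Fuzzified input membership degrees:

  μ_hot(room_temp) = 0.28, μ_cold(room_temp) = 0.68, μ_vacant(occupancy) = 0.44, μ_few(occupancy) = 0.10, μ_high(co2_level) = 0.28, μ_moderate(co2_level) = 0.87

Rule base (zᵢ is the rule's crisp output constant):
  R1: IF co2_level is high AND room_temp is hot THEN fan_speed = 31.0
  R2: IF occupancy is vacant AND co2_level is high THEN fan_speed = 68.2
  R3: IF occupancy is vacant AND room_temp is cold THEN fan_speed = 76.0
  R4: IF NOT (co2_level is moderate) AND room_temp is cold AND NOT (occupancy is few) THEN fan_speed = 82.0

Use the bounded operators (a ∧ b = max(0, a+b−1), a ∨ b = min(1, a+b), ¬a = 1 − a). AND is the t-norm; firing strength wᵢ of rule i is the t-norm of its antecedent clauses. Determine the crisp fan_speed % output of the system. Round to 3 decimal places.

R1 (z=31.0): high=0.28, hot=0.28; AND[max(0, a+b−1)] → w = 0.00
R2 (z=68.2): vacant=0.44, high=0.28; AND[max(0, a+b−1)] → w = 0.00
R3 (z=76.0): vacant=0.44, cold=0.68; AND[max(0, a+b−1)] → w = 0.12
R4 (z=82.0): ¬moderate=1−0.87=0.13, cold=0.68, ¬few=1−0.10=0.90; AND[max(0, a+b−1)] → w = 0.00
Weighted average = (0.00·31.0 + 0.00·68.2 + 0.12·76.0 + 0.00·82.0) / (0.00 + 0.00 + 0.12 + 0.00)
  = 9.1200 / 0.1200 = 76.000

76.000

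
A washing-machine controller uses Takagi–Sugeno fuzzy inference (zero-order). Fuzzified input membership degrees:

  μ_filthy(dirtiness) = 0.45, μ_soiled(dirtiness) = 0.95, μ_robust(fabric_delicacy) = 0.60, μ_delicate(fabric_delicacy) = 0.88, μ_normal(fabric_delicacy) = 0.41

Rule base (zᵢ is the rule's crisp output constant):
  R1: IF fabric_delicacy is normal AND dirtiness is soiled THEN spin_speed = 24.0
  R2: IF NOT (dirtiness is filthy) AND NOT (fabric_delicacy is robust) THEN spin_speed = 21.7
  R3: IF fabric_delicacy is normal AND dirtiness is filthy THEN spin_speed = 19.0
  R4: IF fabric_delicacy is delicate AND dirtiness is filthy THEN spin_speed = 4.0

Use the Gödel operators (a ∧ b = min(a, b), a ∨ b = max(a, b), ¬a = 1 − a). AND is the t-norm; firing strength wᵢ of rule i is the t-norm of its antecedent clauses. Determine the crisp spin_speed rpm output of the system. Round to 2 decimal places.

16.83

R1 (z=24.0): normal=0.41, soiled=0.95; AND[min(a, b)] → w = 0.41
R2 (z=21.7): ¬filthy=1−0.45=0.55, ¬robust=1−0.60=0.40; AND[min(a, b)] → w = 0.40
R3 (z=19.0): normal=0.41, filthy=0.45; AND[min(a, b)] → w = 0.41
R4 (z=4.0): delicate=0.88, filthy=0.45; AND[min(a, b)] → w = 0.45
Weighted average = (0.41·24.0 + 0.40·21.7 + 0.41·19.0 + 0.45·4.0) / (0.41 + 0.40 + 0.41 + 0.45)
  = 28.1100 / 1.6700 = 16.83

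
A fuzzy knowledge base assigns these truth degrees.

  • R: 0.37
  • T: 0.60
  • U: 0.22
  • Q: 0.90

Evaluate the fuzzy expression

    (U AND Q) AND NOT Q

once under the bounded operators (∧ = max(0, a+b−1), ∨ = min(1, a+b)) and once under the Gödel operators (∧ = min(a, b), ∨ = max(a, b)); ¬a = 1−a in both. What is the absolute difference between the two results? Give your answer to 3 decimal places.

0.100

Under bounded:
  U AND Q = max(0, a+b−1) on (0.22, 0.90) = 0.12
  NOT Q = 1 − 0.90 = 0.10
  (U AND Q) AND NOT Q = max(0, a+b−1) on (0.12, 0.10) = 0.00
  → value = 0.0000
Under Gödel:
  U AND Q = min(a, b) on (0.22, 0.90) = 0.22
  NOT Q = 1 − 0.90 = 0.10
  (U AND Q) AND NOT Q = min(a, b) on (0.22, 0.10) = 0.10
  → value = 0.1000
|0.0000 − 0.1000| = 0.100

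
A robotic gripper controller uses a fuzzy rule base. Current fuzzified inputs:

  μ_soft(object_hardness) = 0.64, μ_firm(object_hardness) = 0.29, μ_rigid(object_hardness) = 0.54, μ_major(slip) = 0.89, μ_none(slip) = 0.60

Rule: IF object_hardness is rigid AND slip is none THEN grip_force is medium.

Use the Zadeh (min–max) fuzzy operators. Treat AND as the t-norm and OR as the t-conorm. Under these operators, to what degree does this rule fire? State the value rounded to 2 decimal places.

0.54

firing strength: rigid=0.54, none=0.60; AND[min(a, b)] → w = 0.54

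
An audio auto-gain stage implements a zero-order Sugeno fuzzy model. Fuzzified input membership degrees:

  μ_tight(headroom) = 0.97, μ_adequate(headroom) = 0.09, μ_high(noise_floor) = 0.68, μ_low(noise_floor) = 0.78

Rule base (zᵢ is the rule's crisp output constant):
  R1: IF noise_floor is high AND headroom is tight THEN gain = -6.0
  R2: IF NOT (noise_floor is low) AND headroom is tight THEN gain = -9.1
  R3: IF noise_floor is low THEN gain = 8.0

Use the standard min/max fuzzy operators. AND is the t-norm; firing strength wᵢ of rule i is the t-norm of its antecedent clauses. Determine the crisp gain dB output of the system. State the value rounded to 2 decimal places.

0.09

R1 (z=-6.0): high=0.68, tight=0.97; AND[min(a, b)] → w = 0.68
R2 (z=-9.1): ¬low=1−0.78=0.22, tight=0.97; AND[min(a, b)] → w = 0.22
R3 (z=8.0): low=0.78 → w = 0.78
Weighted average = (0.68·-6.0 + 0.22·-9.1 + 0.78·8.0) / (0.68 + 0.22 + 0.78)
  = 0.1580 / 1.6800 = 0.09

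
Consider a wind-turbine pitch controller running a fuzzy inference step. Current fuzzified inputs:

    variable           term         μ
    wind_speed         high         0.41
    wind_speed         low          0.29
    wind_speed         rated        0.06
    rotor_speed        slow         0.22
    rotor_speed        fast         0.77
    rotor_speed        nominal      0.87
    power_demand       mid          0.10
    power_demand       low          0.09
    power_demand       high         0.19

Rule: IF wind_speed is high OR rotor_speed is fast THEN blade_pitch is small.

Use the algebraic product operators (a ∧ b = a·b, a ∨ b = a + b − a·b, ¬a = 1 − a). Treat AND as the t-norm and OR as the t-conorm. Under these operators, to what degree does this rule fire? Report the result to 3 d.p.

0.864

firing strength: high=0.41, fast=0.77; OR[a + b − a·b] → w = 0.8643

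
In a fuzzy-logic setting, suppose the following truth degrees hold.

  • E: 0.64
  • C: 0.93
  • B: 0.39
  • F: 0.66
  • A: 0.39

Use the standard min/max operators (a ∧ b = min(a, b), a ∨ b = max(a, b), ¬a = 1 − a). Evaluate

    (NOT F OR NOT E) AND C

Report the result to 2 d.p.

NOT F = 1 − 0.66 = 0.34
NOT E = 1 − 0.64 = 0.36
NOT F OR NOT E = max(a, b) on (0.34, 0.36) = 0.36
(NOT F OR NOT E) AND C = min(a, b) on (0.36, 0.93) = 0.36

0.36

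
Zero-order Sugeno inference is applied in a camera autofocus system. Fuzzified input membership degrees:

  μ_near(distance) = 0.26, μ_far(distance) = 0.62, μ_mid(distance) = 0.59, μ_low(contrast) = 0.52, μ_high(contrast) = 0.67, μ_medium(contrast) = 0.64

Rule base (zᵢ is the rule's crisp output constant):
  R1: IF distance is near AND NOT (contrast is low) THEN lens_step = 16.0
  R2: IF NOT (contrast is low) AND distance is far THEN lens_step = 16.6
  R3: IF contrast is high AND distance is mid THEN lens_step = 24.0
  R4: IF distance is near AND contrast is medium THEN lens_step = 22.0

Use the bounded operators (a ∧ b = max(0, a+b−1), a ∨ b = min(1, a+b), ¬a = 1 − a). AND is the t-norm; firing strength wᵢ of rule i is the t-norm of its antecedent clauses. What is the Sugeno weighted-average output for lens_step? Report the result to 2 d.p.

21.94

R1 (z=16.0): near=0.26, ¬low=1−0.52=0.48; AND[max(0, a+b−1)] → w = 0.00
R2 (z=16.6): ¬low=1−0.52=0.48, far=0.62; AND[max(0, a+b−1)] → w = 0.10
R3 (z=24.0): high=0.67, mid=0.59; AND[max(0, a+b−1)] → w = 0.26
R4 (z=22.0): near=0.26, medium=0.64; AND[max(0, a+b−1)] → w = 0.00
Weighted average = (0.00·16.0 + 0.10·16.6 + 0.26·24.0 + 0.00·22.0) / (0.00 + 0.10 + 0.26 + 0.00)
  = 7.9000 / 0.3600 = 21.94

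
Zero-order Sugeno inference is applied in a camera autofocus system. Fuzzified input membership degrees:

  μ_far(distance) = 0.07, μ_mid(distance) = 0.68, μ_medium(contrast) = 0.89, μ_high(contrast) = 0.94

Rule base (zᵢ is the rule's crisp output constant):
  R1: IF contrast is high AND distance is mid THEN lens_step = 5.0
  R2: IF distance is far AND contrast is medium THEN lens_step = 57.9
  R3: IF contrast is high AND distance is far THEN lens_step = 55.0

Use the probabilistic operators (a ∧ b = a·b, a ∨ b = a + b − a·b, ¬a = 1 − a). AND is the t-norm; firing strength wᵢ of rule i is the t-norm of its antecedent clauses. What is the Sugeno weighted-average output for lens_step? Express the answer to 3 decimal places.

13.583

R1 (z=5.0): high=0.94, mid=0.68; AND[a·b] → w = 0.6392
R2 (z=57.9): far=0.07, medium=0.89; AND[a·b] → w = 0.0623
R3 (z=55.0): high=0.94, far=0.07; AND[a·b] → w = 0.0658
Weighted average = (0.6392·5.0 + 0.0623·57.9 + 0.0658·55.0) / (0.6392 + 0.0623 + 0.0658)
  = 10.4222 / 0.7673 = 13.583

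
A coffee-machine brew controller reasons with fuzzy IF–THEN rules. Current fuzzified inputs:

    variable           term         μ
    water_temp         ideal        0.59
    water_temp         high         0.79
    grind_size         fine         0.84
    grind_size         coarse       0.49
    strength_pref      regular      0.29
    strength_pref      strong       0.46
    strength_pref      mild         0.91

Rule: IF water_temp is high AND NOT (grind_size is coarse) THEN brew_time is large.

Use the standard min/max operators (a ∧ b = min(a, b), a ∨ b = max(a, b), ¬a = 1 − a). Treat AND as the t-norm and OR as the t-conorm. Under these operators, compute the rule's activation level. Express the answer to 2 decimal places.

firing strength: high=0.79, ¬coarse=1−0.49=0.51; AND[min(a, b)] → w = 0.51

0.51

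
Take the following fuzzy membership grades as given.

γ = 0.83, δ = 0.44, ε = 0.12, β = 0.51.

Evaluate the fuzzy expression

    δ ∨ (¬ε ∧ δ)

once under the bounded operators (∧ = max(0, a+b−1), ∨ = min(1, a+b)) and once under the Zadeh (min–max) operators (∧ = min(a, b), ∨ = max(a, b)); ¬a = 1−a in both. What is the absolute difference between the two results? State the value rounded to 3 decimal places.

0.320

Under bounded:
  ¬ε = 1 − 0.12 = 0.88
  ¬ε ∧ δ = max(0, a+b−1) on (0.88, 0.44) = 0.32
  δ ∨ (¬ε ∧ δ) = min(1, a+b) on (0.44, 0.32) = 0.76
  → value = 0.7600
Under Zadeh (min–max):
  ¬ε = 1 − 0.12 = 0.88
  ¬ε ∧ δ = min(a, b) on (0.88, 0.44) = 0.44
  δ ∨ (¬ε ∧ δ) = max(a, b) on (0.44, 0.44) = 0.44
  → value = 0.4400
|0.7600 − 0.4400| = 0.320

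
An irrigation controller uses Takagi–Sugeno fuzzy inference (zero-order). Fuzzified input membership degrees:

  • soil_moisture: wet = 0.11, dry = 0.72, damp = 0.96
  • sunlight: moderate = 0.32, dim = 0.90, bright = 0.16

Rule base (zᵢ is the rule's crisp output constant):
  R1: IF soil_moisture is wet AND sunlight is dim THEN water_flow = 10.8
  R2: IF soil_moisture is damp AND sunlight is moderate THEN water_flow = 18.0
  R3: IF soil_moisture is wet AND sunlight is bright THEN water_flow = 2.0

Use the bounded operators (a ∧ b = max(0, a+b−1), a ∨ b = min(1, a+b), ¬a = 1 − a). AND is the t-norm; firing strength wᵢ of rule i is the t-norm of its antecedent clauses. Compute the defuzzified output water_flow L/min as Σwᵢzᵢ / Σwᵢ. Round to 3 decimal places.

R1 (z=10.8): wet=0.11, dim=0.90; AND[max(0, a+b−1)] → w = 0.01
R2 (z=18.0): damp=0.96, moderate=0.32; AND[max(0, a+b−1)] → w = 0.28
R3 (z=2.0): wet=0.11, bright=0.16; AND[max(0, a+b−1)] → w = 0.00
Weighted average = (0.01·10.8 + 0.28·18.0 + 0.00·2.0) / (0.01 + 0.28 + 0.00)
  = 5.1480 / 0.2900 = 17.752

17.752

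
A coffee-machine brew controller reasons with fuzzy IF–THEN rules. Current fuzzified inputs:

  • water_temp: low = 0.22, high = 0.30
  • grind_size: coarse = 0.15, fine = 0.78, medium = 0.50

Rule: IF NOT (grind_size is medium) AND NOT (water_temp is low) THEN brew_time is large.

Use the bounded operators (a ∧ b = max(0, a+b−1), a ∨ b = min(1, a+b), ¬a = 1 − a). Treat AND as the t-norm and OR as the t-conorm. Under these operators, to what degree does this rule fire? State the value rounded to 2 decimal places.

firing strength: ¬medium=1−0.50=0.50, ¬low=1−0.22=0.78; AND[max(0, a+b−1)] → w = 0.28

0.28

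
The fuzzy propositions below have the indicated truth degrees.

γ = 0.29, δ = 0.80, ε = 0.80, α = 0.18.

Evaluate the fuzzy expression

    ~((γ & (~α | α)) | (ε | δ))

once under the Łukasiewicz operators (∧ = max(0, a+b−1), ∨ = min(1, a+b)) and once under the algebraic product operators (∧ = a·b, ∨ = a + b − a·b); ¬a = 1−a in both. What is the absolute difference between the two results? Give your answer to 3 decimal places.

0.030

Under Łukasiewicz:
  ~α = 1 − 0.18 = 0.82
  ~α | α = min(1, a+b) on (0.82, 0.18) = 1.00
  γ & (~α | α) = max(0, a+b−1) on (0.29, 1.00) = 0.29
  ε | δ = min(1, a+b) on (0.80, 0.80) = 1.00
  (γ & (~α | α)) | (ε | δ) = min(1, a+b) on (0.29, 1.00) = 1.00
  ~((γ & (~α | α)) | (ε | δ)) = 1 − 1.00 = 0.00
  → value = 0.0000
Under algebraic product:
  ~α = 1 − 0.1800 = 0.8200
  ~α | α = a + b − a·b on (0.8200, 0.1800) = 0.8524
  γ & (~α | α) = a·b on (0.2900, 0.8524) = 0.2472
  ε | δ = a + b − a·b on (0.8000, 0.8000) = 0.9600
  (γ & (~α | α)) | (ε | δ) = a + b − a·b on (0.2472, 0.9600) = 0.9699
  ~((γ & (~α | α)) | (ε | δ)) = 1 − 0.9699 = 0.0301
  → value = 0.0301
|0.0000 − 0.0301| = 0.030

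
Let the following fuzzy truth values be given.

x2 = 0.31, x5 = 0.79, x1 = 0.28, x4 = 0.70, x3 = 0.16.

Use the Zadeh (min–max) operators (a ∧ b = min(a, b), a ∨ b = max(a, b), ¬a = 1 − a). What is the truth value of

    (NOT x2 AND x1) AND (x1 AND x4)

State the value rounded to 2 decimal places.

NOT x2 = 1 − 0.31 = 0.69
NOT x2 AND x1 = min(a, b) on (0.69, 0.28) = 0.28
x1 AND x4 = min(a, b) on (0.28, 0.70) = 0.28
(NOT x2 AND x1) AND (x1 AND x4) = min(a, b) on (0.28, 0.28) = 0.28

0.28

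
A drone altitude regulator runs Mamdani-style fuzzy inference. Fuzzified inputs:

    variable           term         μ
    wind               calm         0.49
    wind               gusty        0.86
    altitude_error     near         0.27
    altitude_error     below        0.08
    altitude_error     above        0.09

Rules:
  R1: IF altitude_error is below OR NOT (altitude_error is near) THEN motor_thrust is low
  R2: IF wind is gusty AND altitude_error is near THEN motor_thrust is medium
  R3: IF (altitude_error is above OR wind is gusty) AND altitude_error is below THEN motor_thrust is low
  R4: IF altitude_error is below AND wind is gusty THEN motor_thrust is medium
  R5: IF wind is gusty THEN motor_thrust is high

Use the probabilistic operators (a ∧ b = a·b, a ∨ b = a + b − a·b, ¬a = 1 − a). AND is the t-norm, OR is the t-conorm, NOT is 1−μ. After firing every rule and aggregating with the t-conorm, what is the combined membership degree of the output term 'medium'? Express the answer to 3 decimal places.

0.285

R1: below=0.08, ¬near=1−0.27=0.73; OR[a + b − a·b] → w = 0.7516
R2: gusty=0.86, near=0.27; AND[a·b] → w = 0.2322
R3: (above=0.09 OR gusty=0.86) = 0.8726; AND[a·b] with below=0.08 → w = 0.0698
R4: below=0.08, gusty=0.86; AND[a·b] → w = 0.0688
R5: gusty=0.86 → w = 0.8600
Rules with consequent 'medium': {R2, R4} → strengths 0.2322, 0.0688
Aggregate via t-conorm [a + b − a·b]: 0.2850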